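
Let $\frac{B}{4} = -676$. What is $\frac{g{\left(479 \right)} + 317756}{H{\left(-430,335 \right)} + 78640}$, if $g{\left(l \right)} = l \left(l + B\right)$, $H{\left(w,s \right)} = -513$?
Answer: $- \frac{748019}{78127} \approx -9.5744$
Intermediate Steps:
$B = -2704$ ($B = 4 \left(-676\right) = -2704$)
$g{\left(l \right)} = l \left(-2704 + l\right)$ ($g{\left(l \right)} = l \left(l - 2704\right) = l \left(-2704 + l\right)$)
$\frac{g{\left(479 \right)} + 317756}{H{\left(-430,335 \right)} + 78640} = \frac{479 \left(-2704 + 479\right) + 317756}{-513 + 78640} = \frac{479 \left(-2225\right) + 317756}{78127} = \left(-1065775 + 317756\right) \frac{1}{78127} = \left(-748019\right) \frac{1}{78127} = - \frac{748019}{78127}$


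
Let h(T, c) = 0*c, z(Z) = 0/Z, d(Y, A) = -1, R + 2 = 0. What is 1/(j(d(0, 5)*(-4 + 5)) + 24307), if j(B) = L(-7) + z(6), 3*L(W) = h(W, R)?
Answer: 1/24307 ≈ 4.1140e-5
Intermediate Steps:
R = -2 (R = -2 + 0 = -2)
z(Z) = 0
h(T, c) = 0
L(W) = 0 (L(W) = (⅓)*0 = 0)
j(B) = 0 (j(B) = 0 + 0 = 0)
1/(j(d(0, 5)*(-4 + 5)) + 24307) = 1/(0 + 24307) = 1/24307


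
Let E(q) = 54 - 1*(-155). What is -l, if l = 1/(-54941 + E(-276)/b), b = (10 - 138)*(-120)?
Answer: 15360/843893551 ≈ 1.8201e-5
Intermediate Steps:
b = 15360 (b = -128*(-120) = 15360)
E(q) = 209 (E(q) = 54 + 155 = 209)
l = -15360/843893551 (l = 1/(-54941 + 209/15360) = 1/(-843893551/15360) = -15360/843893551 ≈ -1.8201e-5)
-l = -1*(-15360/843893551) = 15360/843893551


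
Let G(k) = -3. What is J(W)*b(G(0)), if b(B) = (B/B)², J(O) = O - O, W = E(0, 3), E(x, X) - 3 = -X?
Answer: 0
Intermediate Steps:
E(x, X) = 3 - X
W = 0 (W = 3 - 1*3 = 3 - 3 = 0)
J(O) = 0
b(B) = 1 (b(B) = 1² = 1)
J(W)*b(G(0)) = 0*1 = 0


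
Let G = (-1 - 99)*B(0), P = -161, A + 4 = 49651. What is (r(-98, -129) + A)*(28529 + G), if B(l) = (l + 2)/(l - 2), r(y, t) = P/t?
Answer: 61119326832/43 ≈ 1.4214e+9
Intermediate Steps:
A = 49647 (A = -4 + 49651 = 49647)
r(y, t) = -161/t
B(l) = (2 + l)/(-2 + l)
G = 100 (G = (-1 - 99)*((2 + 0)/(-2 + 0)) = -100*2/(-2) = -(-50)*2 = -100*(-1) = 100)
(r(-98, -129) + A)*(28529 + G) = (-161/(-129) + 49647)*(28529 + 100) = (-161*(-1/129) + 49647)*28629 = (161/129 + 49647)*28629 = (6404624/129)*28629 = 61119326832/43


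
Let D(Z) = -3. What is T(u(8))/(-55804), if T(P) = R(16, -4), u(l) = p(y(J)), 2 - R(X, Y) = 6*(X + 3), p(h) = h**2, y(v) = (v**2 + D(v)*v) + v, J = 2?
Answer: 4/1993 ≈ 0.0020070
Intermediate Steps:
y(v) = v**2 - 2*v (y(v) = (v**2 - 3*v) + v = v**2 - 2*v)
R(X, Y) = -16 - 6*X (R(X, Y) = 2 - 6*(X + 3) = 2 - 6*(3 + X) = 2 - (18 + 6*X) = 2 + (-18 - 6*X) = -16 - 6*X)
u(l) = 0 (u(l) = (2*(-2 + 2))**2 = (2*0)**2 = 0**2 = 0)
T(P) = -112 (T(P) = -16 - 6*16 = -16 - 96 = -112)
T(u(8))/(-55804) = -112/(-55804) = -112*(-1/55804) = 4/1993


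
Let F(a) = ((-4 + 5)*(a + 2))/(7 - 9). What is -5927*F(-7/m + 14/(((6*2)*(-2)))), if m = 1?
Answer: -397109/24 ≈ -16546.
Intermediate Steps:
F(a) = -1 - a/2 (F(a) = (1*(2 + a))/(-2) = (2 + a)*(-½) = -1 - a/2)
-5927*F(-7/m + 14/(((6*2)*(-2)))) = -5927*(-1 - (-7/1 + 14/(((6*2)*(-2))))/2) = -5927*(-1 - (-7*1 + 14/((12*(-2))))/2) = -5927*(-1 - (-7 + 14/(-24))/2) = -5927*(-1 - (-7 + 14*(-1/24))/2) = -5927*(-1 - (-7 - 7/12)/2) = -5927*(-1 - ½*(-91/12)) = -5927*(-1 + 91/24) = -5927*67/24 = -397109/24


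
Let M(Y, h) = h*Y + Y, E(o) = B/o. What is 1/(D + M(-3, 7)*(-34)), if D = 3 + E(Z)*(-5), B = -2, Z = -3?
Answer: 3/2447 ≈ 0.0012260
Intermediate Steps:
E(o) = -2/o
M(Y, h) = Y + Y*h (M(Y, h) = Y*h + Y = Y + Y*h)
D = -⅓ (D = 3 - 2/(-3)*(-5) = 3 - 2*(-⅓)*(-5) = 3 + (⅔)*(-5) = 3 - 10/3 = -⅓ ≈ -0.33333)
1/(D + M(-3, 7)*(-34)) = 1/(-⅓ - 3*(1 + 7)*(-34)) = 1/(-⅓ - 3*8*(-34)) = 1/(-⅓ - 24*(-34)) = 1/(-⅓ + 816) = 1/(2447/3) = 3/2447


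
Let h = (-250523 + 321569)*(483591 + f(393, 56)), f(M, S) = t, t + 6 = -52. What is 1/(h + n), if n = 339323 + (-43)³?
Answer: 1/34353345334 ≈ 2.9109e-11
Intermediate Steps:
t = -58 (t = -6 - 52 = -58)
f(M, S) = -58
h = 34353085518 (h = (-250523 + 321569)*(483591 - 58) = 71046*483533 = 34353085518)
n = 259816 (n = 339323 - 79507 = 259816)
1/(h + n) = 1/(34353085518 + 259816) = 1/34353345334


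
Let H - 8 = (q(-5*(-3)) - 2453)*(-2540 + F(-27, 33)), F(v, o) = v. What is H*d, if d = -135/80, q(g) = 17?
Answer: -42209235/4 ≈ -1.0552e+7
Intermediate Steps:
H = 6253220 (H = 8 + (17 - 2453)*(-2540 - 27) = 8 - 2436*(-2567) = 8 + 6253212 = 6253220)
d = -27/16 (d = -135*1/80 = -27/16 ≈ -1.6875)
H*d = 6253220*(-27/16) = -42209235/4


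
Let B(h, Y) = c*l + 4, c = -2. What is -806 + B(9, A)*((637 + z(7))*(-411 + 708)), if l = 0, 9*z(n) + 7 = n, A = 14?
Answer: 755950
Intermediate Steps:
z(n) = -7/9 + n/9
B(h, Y) = 4 (B(h, Y) = -2*0 + 4 = 0 + 4 = 4)
-806 + B(9, A)*((637 + z(7))*(-411 + 708)) = -806 + 4*((637 + (-7/9 + (⅑)*7))*(-411 + 708)) = -806 + 4*((637 + (-7/9 + 7/9))*297) = -806 + 4*((637 + 0)*297) = -806 + 4*(637*297) = -806 + 4*189189 = -806 + 756756 = 755950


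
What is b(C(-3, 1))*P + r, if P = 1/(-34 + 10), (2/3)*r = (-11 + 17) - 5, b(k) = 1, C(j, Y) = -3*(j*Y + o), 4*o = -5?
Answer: 35/24 ≈ 1.4583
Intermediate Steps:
o = -5/4 (o = (1/4)*(-5) = -5/4 ≈ -1.2500)
C(j, Y) = 15/4 - 3*Y*j (C(j, Y) = -3*(j*Y - 5/4) = -3*(Y*j - 5/4) = -3*(-5/4 + Y*j) = 15/4 - 3*Y*j)
r = 3/2 (r = 3*((-11 + 17) - 5)/2 = 3*(6 - 5)/2 = (3/2)*1 = 3/2 ≈ 1.5000)
P = -1/24 (P = 1/(-24) = -1/24 ≈ -0.041667)
b(C(-3, 1))*P + r = 1*(-1/24) + 3/2 = -1/24 + 3/2 = 35/24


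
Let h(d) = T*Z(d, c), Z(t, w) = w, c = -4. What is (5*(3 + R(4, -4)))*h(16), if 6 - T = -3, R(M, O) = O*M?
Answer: 2340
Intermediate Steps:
R(M, O) = M*O
T = 9 (T = 6 - 1*(-3) = 6 + 3 = 9)
h(d) = -36 (h(d) = 9*(-4) = -36)
(5*(3 + R(4, -4)))*h(16) = (5*(3 + 4*(-4)))*(-36) = (5*(3 - 16))*(-36) = (5*(-13))*(-36) = -65*(-36) = 2340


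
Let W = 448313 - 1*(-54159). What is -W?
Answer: -502472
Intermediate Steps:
W = 502472 (W = 448313 + 54159 = 502472)
-W = -1*502472 = -502472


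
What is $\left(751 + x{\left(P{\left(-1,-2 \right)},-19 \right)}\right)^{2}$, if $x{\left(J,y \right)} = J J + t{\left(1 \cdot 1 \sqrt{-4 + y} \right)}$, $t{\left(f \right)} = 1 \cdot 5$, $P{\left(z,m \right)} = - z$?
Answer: $573049$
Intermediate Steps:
$t{\left(f \right)} = 5$
$x{\left(J,y \right)} = 5 + J^{2}$ ($x{\left(J,y \right)} = J J + 5 = J^{2} + 5 = 5 + J^{2}$)
$\left(751 + x{\left(P{\left(-1,-2 \right)},-19 \right)}\right)^{2} = \left(751 + \left(5 + \left(\left(-1\right) \left(-1\right)\right)^{2}\right)\right)^{2} = \left(751 + \left(5 + 1^{2}\right)\right)^{2} = \left(751 + \left(5 + 1\right)\right)^{2} = \left(751 + 6\right)^{2} = 757^{2} = 573049$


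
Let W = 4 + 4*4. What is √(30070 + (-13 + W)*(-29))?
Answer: √29867 ≈ 172.82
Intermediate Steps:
W = 20 (W = 4 + 16 = 20)
√(30070 + (-13 + W)*(-29)) = √(30070 + (-13 + 20)*(-29)) = √(30070 + 7*(-29)) = √(30070 - 203) = √29867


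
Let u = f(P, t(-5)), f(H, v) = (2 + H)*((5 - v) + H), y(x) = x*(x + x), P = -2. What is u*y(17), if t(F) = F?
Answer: 0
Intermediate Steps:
y(x) = 2*x² (y(x) = x*(2*x) = 2*x²)
f(H, v) = (2 + H)*(5 + H - v)
u = 0 (u = 10 + (-2)² - 2*(-5) + 7*(-2) - 1*(-2)*(-5) = 10 + 4 + 10 - 14 - 10 = 0)
u*y(17) = 0*(2*17²) = 0*(2*289) = 0*578 = 0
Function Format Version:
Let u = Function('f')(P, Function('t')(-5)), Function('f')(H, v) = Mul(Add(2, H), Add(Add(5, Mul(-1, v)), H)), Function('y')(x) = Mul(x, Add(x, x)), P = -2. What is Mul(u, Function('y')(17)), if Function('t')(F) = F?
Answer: 0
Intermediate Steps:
Function('y')(x) = Mul(2, Pow(x, 2)) (Function('y')(x) = Mul(x, Mul(2, x)) = Mul(2, Pow(x, 2)))
Function('f')(H, v) = Mul(Add(2, H), Add(5, H, Mul(-1, v)))
u = 0 (u = Add(10, Pow(-2, 2), Mul(-2, -5), Mul(7, -2), Mul(-1, -2, -5)) = Add(10, 4, 10, -14, -10) = 0)
Mul(u, Function('y')(17)) = Mul(0, Mul(2, Pow(17, 2))) = Mul(0, Mul(2, 289)) = Mul(0, 578) = 0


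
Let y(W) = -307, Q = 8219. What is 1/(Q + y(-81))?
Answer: 1/7912 ≈ 0.00012639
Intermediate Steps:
1/(Q + y(-81)) = 1/(8219 - 307) = 1/7912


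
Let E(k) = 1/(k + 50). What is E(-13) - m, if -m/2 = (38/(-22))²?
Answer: 26835/4477 ≈ 5.9940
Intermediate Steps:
m = -722/121 (m = -2*(38/(-22))² = -2*(38*(-1/22))² = -2*(-19/11)² = -2*361/121 = -722/121 ≈ -5.9669)
E(k) = 1/(50 + k)
E(-13) - m = 1/(50 - 13) - 1*(-722/121) = 1/37 + 722/121 = 26835/4477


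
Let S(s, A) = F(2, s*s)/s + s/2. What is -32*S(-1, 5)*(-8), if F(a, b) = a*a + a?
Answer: -1664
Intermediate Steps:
F(a, b) = a + a² (F(a, b) = a² + a = a + a²)
S(s, A) = s/2 + 6/s (S(s, A) = (2*(1 + 2))/s + s/2 = (2*3)/s + s*(½) = 6/s + s/2 = s/2 + 6/s)
-32*S(-1, 5)*(-8) = -32*((½)*(-1) + 6/(-1))*(-8) = -32*(-½ + 6*(-1))*(-8) = -32*(-½ - 6)*(-8) = -32*(-13/2)*(-8) = 208*(-8) = -1664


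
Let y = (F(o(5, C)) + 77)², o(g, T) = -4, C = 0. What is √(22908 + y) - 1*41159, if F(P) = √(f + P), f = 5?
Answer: -41159 + 8*√453 ≈ -40989.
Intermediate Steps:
F(P) = √(5 + P)
y = 6084 (y = (√(5 - 4) + 77)² = (√1 + 77)² = (1 + 77)² = 78² = 6084)
√(22908 + y) - 1*41159 = √(22908 + 6084) - 1*41159 = √28992 - 41159 = 8*√453 - 41159 = -41159 + 8*√453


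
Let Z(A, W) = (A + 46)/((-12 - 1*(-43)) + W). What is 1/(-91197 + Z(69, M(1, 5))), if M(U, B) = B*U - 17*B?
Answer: -49/4468768 ≈ -1.0965e-5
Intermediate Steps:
M(U, B) = -17*B + B*U
Z(A, W) = (46 + A)/(31 + W) (Z(A, W) = (46 + A)/((-12 + 43) + W) = (46 + A)/(31 + W))
1/(-91197 + Z(69, M(1, 5))) = 1/(-91197 + (46 + 69)/(31 + 5*(-17 + 1))) = 1/(-91197 + 115/(31 + 5*(-16))) = 1/(-91197 + 115/(31 - 80)) = 1/(-91197 + 115/(-49)) = 1/(-91197 - 1/49*115) = 1/(-91197 - 115/49) = 1/(-4468768/49) = -49/4468768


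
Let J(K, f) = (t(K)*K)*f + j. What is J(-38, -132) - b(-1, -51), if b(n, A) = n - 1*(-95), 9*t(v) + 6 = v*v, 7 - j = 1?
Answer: 2404072/3 ≈ 8.0136e+5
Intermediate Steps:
j = 6 (j = 7 - 1*1 = 7 - 1 = 6)
t(v) = -2/3 + v**2/9 (t(v) = -2/3 + (v*v)/9 = -2/3 + v**2/9)
b(n, A) = 95 + n (b(n, A) = n + 95 = 95 + n)
J(K, f) = 6 + K*f*(-2/3 + K**2/9) (J(K, f) = ((-2/3 + K**2/9)*K)*f + 6 = (K*(-2/3 + K**2/9))*f + 6 = K*f*(-2/3 + K**2/9) + 6 = 6 + K*f*(-2/3 + K**2/9))
J(-38, -132) - b(-1, -51) = (6 + (1/9)*(-38)*(-132)*(-6 + (-38)**2)) - (95 - 1) = (6 + (1/9)*(-38)*(-132)*(-6 + 1444)) - 1*94 = (6 + (1/9)*(-38)*(-132)*1438) - 94 = (6 + 2404336/3) - 94 = 2404354/3 - 94 = 2404072/3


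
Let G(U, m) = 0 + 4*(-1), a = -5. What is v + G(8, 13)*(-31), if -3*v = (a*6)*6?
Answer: 184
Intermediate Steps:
G(U, m) = -4 (G(U, m) = 0 - 4 = -4)
v = 60 (v = -(-5*6)*6/3 = -(-10)*6 = -⅓*(-180) = 60)
v + G(8, 13)*(-31) = 60 - 4*(-31) = 60 + 124 = 184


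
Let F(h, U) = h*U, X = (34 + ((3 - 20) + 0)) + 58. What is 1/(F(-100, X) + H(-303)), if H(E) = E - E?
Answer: -1/7500 ≈ -0.00013333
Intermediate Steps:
H(E) = 0
X = 75 (X = (34 + (-17 + 0)) + 58 = (34 - 17) + 58 = 17 + 58 = 75)
F(h, U) = U*h
1/(F(-100, X) + H(-303)) = 1/(75*(-100) + 0) = 1/(-7500 + 0) = 1/(-7500) = -1/7500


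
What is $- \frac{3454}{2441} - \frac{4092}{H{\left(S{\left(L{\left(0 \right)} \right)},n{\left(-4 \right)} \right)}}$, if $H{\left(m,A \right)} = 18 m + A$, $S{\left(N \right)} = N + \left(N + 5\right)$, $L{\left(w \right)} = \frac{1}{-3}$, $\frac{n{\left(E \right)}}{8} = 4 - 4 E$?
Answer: $- \frac{5405312}{290479} \approx -18.608$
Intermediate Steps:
$n{\left(E \right)} = 32 - 32 E$ ($n{\left(E \right)} = 8 \left(4 - 4 E\right) = 32 - 32 E$)
$L{\left(w \right)} = - \frac{1}{3}$
$S{\left(N \right)} = 5 + 2 N$ ($S{\left(N \right)} = N + \left(5 + N\right) = 5 + 2 N$)
$H{\left(m,A \right)} = A + 18 m$
$- \frac{3454}{2441} - \frac{4092}{H{\left(S{\left(L{\left(0 \right)} \right)},n{\left(-4 \right)} \right)}} = - \frac{3454}{2441} - \frac{4092}{\left(32 - -128\right) + 18 \left(5 + 2 \left(- \frac{1}{3}\right)\right)} = \left(-3454\right) \frac{1}{2441} - \frac{4092}{\left(32 + 128\right) + 18 \left(5 - \frac{2}{3}\right)} = - \frac{3454}{2441} - \frac{4092}{160 + 18 \cdot \frac{13}{3}} = - \frac{3454}{2441} - \frac{4092}{160 + 78} = - \frac{3454}{2441} - \frac{4092}{238} = - \frac{3454}{2441} - \frac{2046}{119} = - \frac{5405312}{290479}$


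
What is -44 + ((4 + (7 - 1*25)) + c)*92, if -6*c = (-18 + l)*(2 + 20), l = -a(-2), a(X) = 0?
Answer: 4740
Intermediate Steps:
l = 0 (l = -1*0 = 0)
c = 66 (c = -(-18 + 0)*(2 + 20)/6 = -(-3)*22 = -1/6*(-396) = 66)
-44 + ((4 + (7 - 1*25)) + c)*92 = -44 + ((4 + (7 - 1*25)) + 66)*92 = -44 + ((4 + (7 - 25)) + 66)*92 = -44 + ((4 - 18) + 66)*92 = -44 + (-14 + 66)*92 = -44 + 52*92 = -44 + 4784 = 4740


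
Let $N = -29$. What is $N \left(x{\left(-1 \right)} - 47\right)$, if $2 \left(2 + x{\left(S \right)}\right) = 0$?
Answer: $1421$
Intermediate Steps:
$x{\left(S \right)} = -2$ ($x{\left(S \right)} = -2 + \frac{1}{2} \cdot 0 = -2 + 0 = -2$)
$N \left(x{\left(-1 \right)} - 47\right) = - 29 \left(-2 - 47\right) = \left(-29\right) \left(-49\right) = 1421$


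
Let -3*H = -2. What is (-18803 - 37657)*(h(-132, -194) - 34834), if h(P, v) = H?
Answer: 1966690000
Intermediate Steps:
H = 2/3 (H = -1/3*(-2) = 2/3 ≈ 0.66667)
h(P, v) = 2/3
(-18803 - 37657)*(h(-132, -194) - 34834) = (-18803 - 37657)*(2/3 - 34834) = -56460*(-104500/3) = 1966690000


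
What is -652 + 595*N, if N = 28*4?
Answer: 65988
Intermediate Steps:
N = 112
-652 + 595*N = -652 + 595*112 = -652 + 66640 = 65988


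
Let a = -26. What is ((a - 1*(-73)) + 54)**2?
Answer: 10201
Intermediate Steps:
((a - 1*(-73)) + 54)**2 = ((-26 - 1*(-73)) + 54)**2 = ((-26 + 73) + 54)**2 = (47 + 54)**2 = 101**2 = 10201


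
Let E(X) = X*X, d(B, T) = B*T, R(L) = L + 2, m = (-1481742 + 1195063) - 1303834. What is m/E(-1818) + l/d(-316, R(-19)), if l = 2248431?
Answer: 154641646346/369898461 ≈ 418.06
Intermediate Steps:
m = -1590513 (m = -286679 - 1303834 = -1590513)
R(L) = 2 + L
E(X) = X²
m/E(-1818) + l/d(-316, R(-19)) = -1590513/((-1818)²) + 2248431/((-316*(2 - 19))) = -1590513/3305124 + 2248431/((-316*(-17))) = -1590513*1/3305124 + 2248431/5372 = -530171/1101708 + 2248431*(1/5372) = -530171/1101708 + 2248431/5372 = 154641646346/369898461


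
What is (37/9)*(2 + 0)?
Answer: 74/9 ≈ 8.2222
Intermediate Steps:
(37/9)*(2 + 0) = (37*(⅑))*2 = (37/9)*2 = 74/9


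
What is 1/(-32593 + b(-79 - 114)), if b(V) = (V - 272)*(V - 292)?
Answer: 1/192932 ≈ 5.1832e-6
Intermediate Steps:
b(V) = (-292 + V)*(-272 + V) (b(V) = (-272 + V)*(-292 + V) = (-292 + V)*(-272 + V))
1/(-32593 + b(-79 - 114)) = 1/(-32593 + (79424 + (-79 - 114)² - 564*(-79 - 114))) = 1/(-32593 + (79424 + (-193)² - 564*(-193))) = 1/(-32593 + (79424 + 37249 + 108852)) = 1/(-32593 + 225525) = 1/192932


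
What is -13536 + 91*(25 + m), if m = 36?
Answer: -7985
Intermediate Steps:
-13536 + 91*(25 + m) = -13536 + 91*(25 + 36) = -13536 + 91*61 = -13536 + 5551 = -7985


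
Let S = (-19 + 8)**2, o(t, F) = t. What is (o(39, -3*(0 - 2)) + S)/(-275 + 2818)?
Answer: 160/2543 ≈ 0.062918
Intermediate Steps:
S = 121 (S = (-11)**2 = 121)
(o(39, -3*(0 - 2)) + S)/(-275 + 2818) = (39 + 121)/(-275 + 2818) = 160/2543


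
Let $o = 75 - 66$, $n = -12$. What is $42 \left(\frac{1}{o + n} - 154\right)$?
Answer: $-6482$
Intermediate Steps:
$o = 9$
$42 \left(\frac{1}{o + n} - 154\right) = 42 \left(\frac{1}{9 - 12} - 154\right) = 42 \left(\frac{1}{-3} - 154\right) = 42 \left(- \frac{1}{3} - 154\right) = 42 \left(- \frac{463}{3}\right) = -6482$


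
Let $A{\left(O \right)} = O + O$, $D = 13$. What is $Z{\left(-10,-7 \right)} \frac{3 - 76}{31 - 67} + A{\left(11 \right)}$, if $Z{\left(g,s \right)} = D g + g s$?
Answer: $- \frac{299}{3} \approx -99.667$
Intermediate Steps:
$Z{\left(g,s \right)} = 13 g + g s$
$A{\left(O \right)} = 2 O$
$Z{\left(-10,-7 \right)} \frac{3 - 76}{31 - 67} + A{\left(11 \right)} = - 10 \left(13 - 7\right) \frac{3 - 76}{31 - 67} + 2 \cdot 11 = \left(-10\right) 6 \left(- \frac{73}{31 - 67}\right) + 22 = - 60 \left(- \frac{73}{31 - 67}\right) + 22 = - 60 \left(- \frac{73}{-36}\right) + 22 = - 60 \left(\left(-73\right) \left(- \frac{1}{36}\right)\right) + 22 = \left(-60\right) \frac{73}{36} + 22 = - \frac{365}{3} + 22 = - \frac{299}{3}$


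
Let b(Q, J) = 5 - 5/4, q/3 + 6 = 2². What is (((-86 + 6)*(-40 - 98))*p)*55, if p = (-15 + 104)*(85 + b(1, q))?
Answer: 4796121000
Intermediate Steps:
q = -6 (q = -18 + 3*2² = -18 + 3*4 = -18 + 12 = -6)
b(Q, J) = 15/4 (b(Q, J) = 5 - 5*¼ = 5 - 5/4 = 15/4)
p = 31595/4 (p = (-15 + 104)*(85 + 15/4) = 89*(355/4) = 31595/4 ≈ 7898.8)
(((-86 + 6)*(-40 - 98))*p)*55 = (((-86 + 6)*(-40 - 98))*(31595/4))*55 = (-80*(-138)*(31595/4))*55 = (11040*(31595/4))*55 = 87202200*55 = 4796121000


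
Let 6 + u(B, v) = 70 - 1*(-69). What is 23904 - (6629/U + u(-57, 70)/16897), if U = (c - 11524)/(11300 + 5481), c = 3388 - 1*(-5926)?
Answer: 2772275102903/37342370 ≈ 74239.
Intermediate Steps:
c = 9314 (c = 3388 + 5926 = 9314)
u(B, v) = 133 (u(B, v) = -6 + (70 - 1*(-69)) = -6 + (70 + 69) = -6 + 139 = 133)
U = -2210/16781 (U = (9314 - 11524)/(11300 + 5481) = -2210/16781 ≈ -0.13170)
23904 - (6629/U + u(-57, 70)/16897) = 23904 - (6629/(-2210/16781) + 133/16897) = 23904 - (6629*(-16781/2210) + 133*(1/16897)) = 23904 - (-111241249/2210 + 133/16897) = 23904 - 1*(-1879643090423/37342370) = 23904 + 1879643090423/37342370 = 2772275102903/37342370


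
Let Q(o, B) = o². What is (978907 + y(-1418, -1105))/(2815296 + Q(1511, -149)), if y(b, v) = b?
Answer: 977489/5098417 ≈ 0.19172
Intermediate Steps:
(978907 + y(-1418, -1105))/(2815296 + Q(1511, -149)) = (978907 - 1418)/(2815296 + 1511²) = 977489/(2815296 + 2283121) = 977489/5098417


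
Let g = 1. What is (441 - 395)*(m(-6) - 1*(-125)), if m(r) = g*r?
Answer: 5474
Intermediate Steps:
m(r) = r (m(r) = 1*r = r)
(441 - 395)*(m(-6) - 1*(-125)) = (441 - 395)*(-6 - 1*(-125)) = 46*(-6 + 125) = 46*119 = 5474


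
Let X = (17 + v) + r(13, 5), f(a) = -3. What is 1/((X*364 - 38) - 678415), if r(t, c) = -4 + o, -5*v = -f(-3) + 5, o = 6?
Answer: -5/3360597 ≈ -1.4878e-6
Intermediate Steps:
v = -8/5 (v = -(-1*(-3) + 5)/5 = -(3 + 5)/5 = -⅕*8 = -8/5 ≈ -1.6000)
r(t, c) = 2 (r(t, c) = -4 + 6 = 2)
X = 87/5 (X = (17 - 8/5) + 2 = 77/5 + 2 = 87/5 ≈ 17.400)
1/((X*364 - 38) - 678415) = 1/(((87/5)*364 - 38) - 678415) = 1/((31668/5 - 38) - 678415) = 1/(31478/5 - 678415) = 1/(-3360597/5) = -5/3360597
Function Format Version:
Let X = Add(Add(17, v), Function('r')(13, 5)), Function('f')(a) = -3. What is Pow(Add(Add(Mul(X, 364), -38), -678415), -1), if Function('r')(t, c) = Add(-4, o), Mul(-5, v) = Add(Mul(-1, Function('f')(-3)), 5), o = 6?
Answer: Rational(-5, 3360597) ≈ -1.4878e-6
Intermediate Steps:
v = Rational(-8, 5) (v = Mul(Rational(-1, 5), Add(Mul(-1, -3), 5)) = Mul(Rational(-1, 5), Add(3, 5)) = Mul(Rational(-1, 5), 8) = Rational(-8, 5) ≈ -1.6000)
Function('r')(t, c) = 2 (Function('r')(t, c) = Add(-4, 6) = 2)
X = Rational(87, 5) (X = Add(Add(17, Rational(-8, 5)), 2) = Add(Rational(77, 5), 2) = Rational(87, 5) ≈ 17.400)
Pow(Add(Add(Mul(X, 364), -38), -678415), -1) = Pow(Add(Add(Mul(Rational(87, 5), 364), -38), -678415), -1) = Pow(Add(Add(Rational(31668, 5), -38), -678415), -1) = Pow(Add(Rational(31478, 5), -678415), -1) = Pow(Rational(-3360597, 5), -1) = Rational(-5, 3360597)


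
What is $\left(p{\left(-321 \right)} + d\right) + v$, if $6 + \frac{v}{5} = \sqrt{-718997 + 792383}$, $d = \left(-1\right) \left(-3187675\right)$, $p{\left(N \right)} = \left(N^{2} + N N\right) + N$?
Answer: $3393406 + 45 \sqrt{906} \approx 3.3948 \cdot 10^{6}$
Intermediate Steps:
$p{\left(N \right)} = N + 2 N^{2}$ ($p{\left(N \right)} = \left(N^{2} + N^{2}\right) + N = 2 N^{2} + N = N + 2 N^{2}$)
$d = 3187675$
$v = -30 + 45 \sqrt{906}$ ($v = -30 + 5 \sqrt{-718997 + 792383} = -30 + 5 \sqrt{73386} = -30 + 5 \cdot 9 \sqrt{906} = -30 + 45 \sqrt{906} \approx 1324.5$)
$\left(p{\left(-321 \right)} + d\right) + v = \left(- 321 \left(1 + 2 \left(-321\right)\right) + 3187675\right) - \left(30 - 45 \sqrt{906}\right) = \left(- 321 \left(1 - 642\right) + 3187675\right) - \left(30 - 45 \sqrt{906}\right) = \left(\left(-321\right) \left(-641\right) + 3187675\right) - \left(30 - 45 \sqrt{906}\right) = \left(205761 + 3187675\right) - \left(30 - 45 \sqrt{906}\right) = 3393436 - \left(30 - 45 \sqrt{906}\right) = 3393406 + 45 \sqrt{906}$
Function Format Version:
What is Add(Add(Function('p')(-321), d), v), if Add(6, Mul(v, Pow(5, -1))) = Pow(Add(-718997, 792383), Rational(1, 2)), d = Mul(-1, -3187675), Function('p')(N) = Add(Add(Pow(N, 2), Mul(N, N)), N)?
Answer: Add(3393406, Mul(45, Pow(906, Rational(1, 2)))) ≈ 3.3948e+6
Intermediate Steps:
Function('p')(N) = Add(N, Mul(2, Pow(N, 2))) (Function('p')(N) = Add(Add(Pow(N, 2), Pow(N, 2)), N) = Add(Mul(2, Pow(N, 2)), N) = Add(N, Mul(2, Pow(N, 2))))
d = 3187675
v = Add(-30, Mul(45, Pow(906, Rational(1, 2)))) (v = Add(-30, Mul(5, Pow(Add(-718997, 792383), Rational(1, 2)))) = Add(-30, Mul(5, Pow(73386, Rational(1, 2)))) = Add(-30, Mul(5, Mul(9, Pow(906, Rational(1, 2))))) = Add(-30, Mul(45, Pow(906, Rational(1, 2)))) ≈ 1324.5)
Add(Add(Function('p')(-321), d), v) = Add(Add(Mul(-321, Add(1, Mul(2, -321))), 3187675), Add(-30, Mul(45, Pow(906, Rational(1, 2))))) = Add(Add(Mul(-321, Add(1, -642)), 3187675), Add(-30, Mul(45, Pow(906, Rational(1, 2))))) = Add(Add(Mul(-321, -641), 3187675), Add(-30, Mul(45, Pow(906, Rational(1, 2))))) = Add(Add(205761, 3187675), Add(-30, Mul(45, Pow(906, Rational(1, 2))))) = Add(3393436, Add(-30, Mul(45, Pow(906, Rational(1, 2))))) = Add(3393406, Mul(45, Pow(906, Rational(1, 2))))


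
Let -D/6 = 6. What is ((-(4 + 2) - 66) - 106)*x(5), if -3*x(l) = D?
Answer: -2136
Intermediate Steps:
D = -36 (D = -6*6 = -36)
x(l) = 12 (x(l) = -1/3*(-36) = 12)
((-(4 + 2) - 66) - 106)*x(5) = ((-(4 + 2) - 66) - 106)*12 = ((-1*6 - 66) - 106)*12 = ((-6 - 66) - 106)*12 = (-72 - 106)*12 = -178*12 = -2136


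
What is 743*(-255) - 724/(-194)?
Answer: -18377743/97 ≈ -1.8946e+5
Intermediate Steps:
743*(-255) - 724/(-194) = -189465 - 724*(-1/194) = -189465 + 362/97 = -18377743/97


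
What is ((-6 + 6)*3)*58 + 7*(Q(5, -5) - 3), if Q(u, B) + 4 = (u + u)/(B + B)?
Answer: -56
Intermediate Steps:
Q(u, B) = -4 + u/B (Q(u, B) = -4 + (u + u)/(B + B) = -4 + (2*u)/((2*B)) = -4 + (2*u)*(1/(2*B)) = -4 + u/B)
((-6 + 6)*3)*58 + 7*(Q(5, -5) - 3) = ((-6 + 6)*3)*58 + 7*((-4 + 5/(-5)) - 3) = (0*3)*58 + 7*((-4 + 5*(-⅕)) - 3) = 0*58 + 7*((-4 - 1) - 3) = 0 + 7*(-5 - 3) = 0 + 7*(-8) = 0 - 56 = -56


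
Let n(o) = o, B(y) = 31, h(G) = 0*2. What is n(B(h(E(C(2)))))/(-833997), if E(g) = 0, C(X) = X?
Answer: -31/833997 ≈ -3.7170e-5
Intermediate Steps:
h(G) = 0
n(B(h(E(C(2)))))/(-833997) = 31/(-833997) = 31*(-1/833997) = -31/833997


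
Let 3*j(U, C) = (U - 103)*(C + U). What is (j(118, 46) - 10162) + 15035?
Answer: 5693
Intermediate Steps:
j(U, C) = (-103 + U)*(C + U)/3 (j(U, C) = ((U - 103)*(C + U))/3 = ((-103 + U)*(C + U))/3 = (-103 + U)*(C + U)/3)
(j(118, 46) - 10162) + 15035 = ((-103/3*46 - 103/3*118 + (⅓)*118² + (⅓)*46*118) - 10162) + 15035 = ((-4738/3 - 12154/3 + (⅓)*13924 + 5428/3) - 10162) + 15035 = ((-4738/3 - 12154/3 + 13924/3 + 5428/3) - 10162) + 15035 = (820 - 10162) + 15035 = -9342 + 15035 = 5693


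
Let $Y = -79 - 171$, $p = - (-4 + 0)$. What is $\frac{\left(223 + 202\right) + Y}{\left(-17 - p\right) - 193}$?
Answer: $- \frac{175}{214} \approx -0.81776$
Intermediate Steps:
$p = 4$ ($p = \left(-1\right) \left(-4\right) = 4$)
$Y = -250$
$\frac{\left(223 + 202\right) + Y}{\left(-17 - p\right) - 193} = \frac{\left(223 + 202\right) - 250}{\left(-17 - 4\right) - 193} = \frac{425 - 250}{\left(-17 - 4\right) - 193} = \frac{175}{-21 - 193} = \frac{175}{-214} = 175 \left(- \frac{1}{214}\right) = - \frac{175}{214}$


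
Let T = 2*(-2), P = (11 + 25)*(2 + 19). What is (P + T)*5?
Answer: 3760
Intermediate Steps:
P = 756 (P = 36*21 = 756)
T = -4
(P + T)*5 = (756 - 4)*5 = 752*5 = 3760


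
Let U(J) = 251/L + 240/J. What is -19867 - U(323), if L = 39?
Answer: -250355032/12597 ≈ -19874.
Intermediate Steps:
U(J) = 251/39 + 240/J
-19867 - U(323) = -19867 - (251/39 + 240/323) = -19867 - 1*90433/12597 = -19867 - 90433/12597 = -250355032/12597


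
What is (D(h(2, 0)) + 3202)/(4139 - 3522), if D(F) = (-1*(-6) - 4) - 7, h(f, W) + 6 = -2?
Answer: 3197/617 ≈ 5.1815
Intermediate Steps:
h(f, W) = -8 (h(f, W) = -6 - 2 = -8)
D(F) = -5 (D(F) = (6 - 4) - 7 = 2 - 7 = -5)
(D(h(2, 0)) + 3202)/(4139 - 3522) = (-5 + 3202)/(4139 - 3522) = 3197/617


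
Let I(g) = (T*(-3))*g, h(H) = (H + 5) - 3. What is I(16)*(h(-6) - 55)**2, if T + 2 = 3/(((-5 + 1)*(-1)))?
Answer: 208860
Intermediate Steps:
h(H) = 2 + H (h(H) = (5 + H) - 3 = 2 + H)
T = -5/4 (T = -2 + 3/(((-5 + 1)*(-1))) = -2 + 3/((-4*(-1))) = -2 + 3/4 = -5/4 ≈ -1.2500)
I(g) = 15*g/4 (I(g) = (-5/4*(-3))*g = 15*g/4)
I(16)*(h(-6) - 55)**2 = ((15/4)*16)*((2 - 6) - 55)**2 = 60*(-4 - 55)**2 = 60*(-59)**2 = 60*3481 = 208860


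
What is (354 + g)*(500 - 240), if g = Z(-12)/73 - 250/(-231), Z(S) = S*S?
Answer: 1565464160/16863 ≈ 92834.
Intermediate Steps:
Z(S) = S²
g = 51514/16863 (g = (-12)²/73 - 250/(-231) = 144*(1/73) - 250*(-1/231) = 144/73 + 250/231 = 51514/16863 ≈ 3.0549)
(354 + g)*(500 - 240) = (354 + 51514/16863)*(500 - 240) = (6021016/16863)*260 = 1565464160/16863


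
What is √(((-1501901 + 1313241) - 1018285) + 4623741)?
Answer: 6*√94911 ≈ 1848.5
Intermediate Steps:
√(((-1501901 + 1313241) - 1018285) + 4623741) = √((-188660 - 1018285) + 4623741) = √(-1206945 + 4623741) = √3416796 = 6*√94911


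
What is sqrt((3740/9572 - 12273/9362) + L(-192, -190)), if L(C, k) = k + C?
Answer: I*sqrt(192190078769165646)/22403266 ≈ 19.568*I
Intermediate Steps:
L(C, k) = C + k
sqrt((3740/9572 - 12273/9362) + L(-192, -190)) = sqrt((3740/9572 - 12273/9362) + (-192 - 190)) = sqrt((3740*(1/9572) - 12273*1/9362) - 382) = sqrt((935/2393 - 12273/9362) - 382) = sqrt(-20615819/22403266 - 382) = sqrt(-8578663431/22403266) = I*sqrt(192190078769165646)/22403266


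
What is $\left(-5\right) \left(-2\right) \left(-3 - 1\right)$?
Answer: $-40$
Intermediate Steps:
$\left(-5\right) \left(-2\right) \left(-3 - 1\right) = 10 \left(-4\right) = -40$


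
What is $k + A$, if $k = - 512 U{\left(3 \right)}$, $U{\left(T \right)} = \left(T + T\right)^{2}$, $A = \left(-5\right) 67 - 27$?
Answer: $-18794$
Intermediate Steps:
$A = -362$ ($A = -335 - 27 = -362$)
$U{\left(T \right)} = 4 T^{2}$ ($U{\left(T \right)} = \left(2 T\right)^{2} = 4 T^{2}$)
$k = -18432$ ($k = - 512 \cdot 4 \cdot 3^{2} = - 512 \cdot 4 \cdot 9 = \left(-512\right) 36 = -18432$)
$k + A = -18432 - 362 = -18794$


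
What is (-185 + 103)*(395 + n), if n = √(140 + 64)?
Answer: -32390 - 164*√51 ≈ -33561.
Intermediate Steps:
n = 2*√51 (n = √204 = 2*√51 ≈ 14.283)
(-185 + 103)*(395 + n) = (-185 + 103)*(395 + 2*√51) = -82*(395 + 2*√51) = -32390 - 164*√51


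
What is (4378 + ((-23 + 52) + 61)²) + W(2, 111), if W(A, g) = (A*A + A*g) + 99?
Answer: 12803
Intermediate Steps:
W(A, g) = 99 + A² + A*g (W(A, g) = (A² + A*g) + 99 = 99 + A² + A*g)
(4378 + ((-23 + 52) + 61)²) + W(2, 111) = (4378 + ((-23 + 52) + 61)²) + (99 + 2² + 2*111) = (4378 + (29 + 61)²) + (99 + 4 + 222) = (4378 + 90²) + 325 = (4378 + 8100) + 325 = 12478 + 325 = 12803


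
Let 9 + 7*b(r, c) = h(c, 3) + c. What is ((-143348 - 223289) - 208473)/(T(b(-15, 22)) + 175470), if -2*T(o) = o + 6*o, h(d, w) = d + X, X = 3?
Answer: -575110/175451 ≈ -3.2779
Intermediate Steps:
h(d, w) = 3 + d (h(d, w) = d + 3 = 3 + d)
b(r, c) = -6/7 + 2*c/7 (b(r, c) = -9/7 + ((3 + c) + c)/7 = -9/7 + (3 + 2*c)/7 = -9/7 + (3/7 + 2*c/7) = -6/7 + 2*c/7)
T(o) = -7*o/2 (T(o) = -(o + 6*o)/2 = -7*o/2)
((-143348 - 223289) - 208473)/(T(b(-15, 22)) + 175470) = ((-143348 - 223289) - 208473)/(-7*(-6/7 + (2/7)*22)/2 + 175470) = (-366637 - 208473)/(-7*(-6/7 + 44/7)/2 + 175470) = -575110/(-7/2*38/7 + 175470) = -575110/(-19 + 175470) = -575110/175451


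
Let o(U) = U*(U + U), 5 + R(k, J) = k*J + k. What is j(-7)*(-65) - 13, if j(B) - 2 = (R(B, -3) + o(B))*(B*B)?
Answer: -340938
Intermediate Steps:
R(k, J) = -5 + k + J*k (R(k, J) = -5 + (k*J + k) = -5 + (J*k + k) = -5 + (k + J*k) = -5 + k + J*k)
o(U) = 2*U**2 (o(U) = U*(2*U) = 2*U**2)
j(B) = 2 + B**2*(-5 - 2*B + 2*B**2) (j(B) = 2 + ((-5 + B - 3*B) + 2*B**2)*(B*B) = 2 + ((-5 - 2*B) + 2*B**2)*B**2 = 2 + (-5 - 2*B + 2*B**2)*B**2 = 2 + B**2*(-5 - 2*B + 2*B**2))
j(-7)*(-65) - 13 = (2 + 2*(-7)**4 - 1*(-7)**2*(5 + 2*(-7)))*(-65) - 13 = (2 + 2*2401 - 1*49*(5 - 14))*(-65) - 13 = (2 + 4802 - 1*49*(-9))*(-65) - 13 = (2 + 4802 + 441)*(-65) - 13 = 5245*(-65) - 13 = -340925 - 13 = -340938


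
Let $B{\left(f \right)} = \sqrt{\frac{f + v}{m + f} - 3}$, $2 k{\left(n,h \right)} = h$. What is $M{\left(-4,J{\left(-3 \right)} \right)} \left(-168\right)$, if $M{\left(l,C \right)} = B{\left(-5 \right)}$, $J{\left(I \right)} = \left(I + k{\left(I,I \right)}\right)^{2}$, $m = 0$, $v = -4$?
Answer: $- \frac{168 i \sqrt{30}}{5} \approx - 184.03 i$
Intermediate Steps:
$k{\left(n,h \right)} = \frac{h}{2}$
$J{\left(I \right)} = \frac{9 I^{2}}{4}$ ($J{\left(I \right)} = \left(I + \frac{I}{2}\right)^{2} = \left(\frac{3 I}{2}\right)^{2} = \frac{9 I^{2}}{4}$)
$B{\left(f \right)} = \sqrt{-3 + \frac{-4 + f}{f}}$ ($B{\left(f \right)} = \sqrt{\frac{f - 4}{0 + f} - 3} = \sqrt{\frac{-4 + f}{f} - 3} = \sqrt{-3 + \frac{-4 + f}{f}}$)
$M{\left(l,C \right)} = \frac{i \sqrt{30}}{5}$ ($M{\left(l,C \right)} = \sqrt{2} \sqrt{\frac{-2 - -5}{-5}} = \sqrt{2} \sqrt{- \frac{-2 + 5}{5}} = \sqrt{2} \sqrt{\left(- \frac{1}{5}\right) 3} = \sqrt{2} \sqrt{- \frac{3}{5}} = \sqrt{2} \frac{i \sqrt{15}}{5} = \frac{i \sqrt{30}}{5}$)
$M{\left(-4,J{\left(-3 \right)} \right)} \left(-168\right) = \frac{i \sqrt{30}}{5} \left(-168\right) = - \frac{168 i \sqrt{30}}{5}$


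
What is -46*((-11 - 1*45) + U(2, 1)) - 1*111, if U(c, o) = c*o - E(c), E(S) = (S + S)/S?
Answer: 2465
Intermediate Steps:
E(S) = 2 (E(S) = (2*S)/S = 2)
U(c, o) = -2 + c*o (U(c, o) = c*o - 1*2 = c*o - 2 = -2 + c*o)
-46*((-11 - 1*45) + U(2, 1)) - 1*111 = -46*((-11 - 1*45) + (-2 + 2*1)) - 1*111 = -46*((-11 - 45) + (-2 + 2)) - 111 = -46*(-56 + 0) - 111 = -46*(-56) - 111 = 2576 - 111 = 2465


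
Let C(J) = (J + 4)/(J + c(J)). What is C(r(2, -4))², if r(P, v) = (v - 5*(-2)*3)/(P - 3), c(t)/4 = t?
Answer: 121/4225 ≈ 0.028639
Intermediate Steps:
c(t) = 4*t
r(P, v) = (30 + v)/(-3 + P) (r(P, v) = (v + 10*3)/(-3 + P) = (v + 30)/(-3 + P) = (30 + v)/(-3 + P))
C(J) = (4 + J)/(5*J) (C(J) = (J + 4)/(J + 4*J) = (4 + J)/((5*J)) = (4 + J)*(1/(5*J)) = (4 + J)/(5*J))
C(r(2, -4))² = ((4 + (30 - 4)/(-3 + 2))/(5*(((30 - 4)/(-3 + 2)))))² = ((4 + 26/(-1))/(5*((26/(-1)))))² = ((4 - 1*26)/(5*((-1*26))))² = ((⅕)*(4 - 26)/(-26))² = ((⅕)*(-1/26)*(-22))² = (11/65)² = 121/4225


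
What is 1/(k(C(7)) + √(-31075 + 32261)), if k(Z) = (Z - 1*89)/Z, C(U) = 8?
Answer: 648/69343 + 64*√1186/69343 ≈ 0.041130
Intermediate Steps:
k(Z) = (-89 + Z)/Z (k(Z) = (Z - 89)/Z = (-89 + Z)/Z)
1/(k(C(7)) + √(-31075 + 32261)) = 1/((-89 + 8)/8 + √(-31075 + 32261)) = 1/((⅛)*(-81) + √1186) = 1/(-81/8 + √1186)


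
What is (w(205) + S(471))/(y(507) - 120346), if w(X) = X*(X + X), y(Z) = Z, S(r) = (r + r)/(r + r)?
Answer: -84051/119839 ≈ -0.70137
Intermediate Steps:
S(r) = 1 (S(r) = (2*r)/((2*r)) = (2*r)*(1/(2*r)) = 1)
w(X) = 2*X² (w(X) = X*(2*X) = 2*X²)
(w(205) + S(471))/(y(507) - 120346) = (2*205² + 1)/(507 - 120346) = (2*42025 + 1)/(-119839) = (84050 + 1)*(-1/119839) = 84051*(-1/119839) = -84051/119839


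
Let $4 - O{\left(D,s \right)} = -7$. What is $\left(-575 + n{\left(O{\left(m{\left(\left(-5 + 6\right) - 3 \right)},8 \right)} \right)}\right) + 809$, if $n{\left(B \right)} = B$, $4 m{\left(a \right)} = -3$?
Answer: $245$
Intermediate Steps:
$m{\left(a \right)} = - \frac{3}{4}$ ($m{\left(a \right)} = \frac{1}{4} \left(-3\right) = - \frac{3}{4}$)
$O{\left(D,s \right)} = 11$ ($O{\left(D,s \right)} = 4 - -7 = 4 + 7 = 11$)
$\left(-575 + n{\left(O{\left(m{\left(\left(-5 + 6\right) - 3 \right)},8 \right)} \right)}\right) + 809 = \left(-575 + 11\right) + 809 = -564 + 809 = 245$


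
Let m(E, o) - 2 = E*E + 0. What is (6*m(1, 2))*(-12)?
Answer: -216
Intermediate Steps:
m(E, o) = 2 + E² (m(E, o) = 2 + (E*E + 0) = 2 + (E² + 0) = 2 + E²)
(6*m(1, 2))*(-12) = (6*(2 + 1²))*(-12) = (6*(2 + 1))*(-12) = (6*3)*(-12) = 18*(-12) = -216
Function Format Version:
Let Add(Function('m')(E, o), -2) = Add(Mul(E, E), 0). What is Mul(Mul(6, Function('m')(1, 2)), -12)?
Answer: -216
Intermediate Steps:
Function('m')(E, o) = Add(2, Pow(E, 2)) (Function('m')(E, o) = Add(2, Add(Mul(E, E), 0)) = Add(2, Add(Pow(E, 2), 0)) = Add(2, Pow(E, 2)))
Mul(Mul(6, Function('m')(1, 2)), -12) = Mul(Mul(6, Add(2, Pow(1, 2))), -12) = Mul(Mul(6, Add(2, 1)), -12) = Mul(Mul(6, 3), -12) = Mul(18, -12) = -216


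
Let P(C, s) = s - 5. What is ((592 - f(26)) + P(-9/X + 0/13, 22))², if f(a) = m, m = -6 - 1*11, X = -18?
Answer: 391876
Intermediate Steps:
P(C, s) = -5 + s
m = -17 (m = -6 - 11 = -17)
f(a) = -17
((592 - f(26)) + P(-9/X + 0/13, 22))² = ((592 - 1*(-17)) + (-5 + 22))² = ((592 + 17) + 17)² = (609 + 17)² = 626² = 391876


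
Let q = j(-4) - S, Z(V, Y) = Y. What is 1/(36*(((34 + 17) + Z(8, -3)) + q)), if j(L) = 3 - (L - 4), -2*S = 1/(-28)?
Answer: 14/29727 ≈ 0.00047095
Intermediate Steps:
S = 1/56 (S = -1/2/(-28) = -1/2*(-1/28) = 1/56 ≈ 0.017857)
j(L) = 7 - L (j(L) = 3 - (-4 + L) = 3 + (4 - L) = 7 - L)
q = 615/56 (q = (7 - 1*(-4)) - 1*1/56 = (7 + 4) - 1/56 = 11 - 1/56 = 615/56 ≈ 10.982)
1/(36*(((34 + 17) + Z(8, -3)) + q)) = 1/(36*(((34 + 17) - 3) + 615/56)) = 1/(36*((51 - 3) + 615/56)) = 1/(36*(48 + 615/56)) = 1/(36*(3303/56)) = 1/(29727/14) = 14/29727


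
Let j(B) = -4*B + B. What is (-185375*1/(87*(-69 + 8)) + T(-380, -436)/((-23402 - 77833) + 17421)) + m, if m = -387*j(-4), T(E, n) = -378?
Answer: -5601410776/1215303 ≈ -4609.1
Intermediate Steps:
j(B) = -3*B
m = -4644 (m = -(-1161)*(-4) = -387*12 = -4644)
(-185375*1/(87*(-69 + 8)) + T(-380, -436)/((-23402 - 77833) + 17421)) + m = (-185375*1/(87*(-69 + 8)) - 378/((-23402 - 77833) + 17421)) - 4644 = (-185375/(87*(-61)) - 378/(-101235 + 17421)) - 4644 = (-185375/(-5307) - 378/(-83814)) - 4644 = (-185375*(-1/5307) - 378*(-1/83814)) - 4644 = (185375/5307 + 63/13969) - 4644 = 42456356/1215303 - 4644 = -5601410776/1215303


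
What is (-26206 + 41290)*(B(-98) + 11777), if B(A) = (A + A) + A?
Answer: 173209572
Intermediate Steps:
B(A) = 3*A (B(A) = 2*A + A = 3*A)
(-26206 + 41290)*(B(-98) + 11777) = (-26206 + 41290)*(3*(-98) + 11777) = 15084*(-294 + 11777) = 15084*11483 = 173209572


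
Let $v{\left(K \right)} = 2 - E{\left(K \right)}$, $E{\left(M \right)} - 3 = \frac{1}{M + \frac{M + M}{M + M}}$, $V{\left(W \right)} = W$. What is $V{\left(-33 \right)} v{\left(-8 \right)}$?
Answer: $\frac{198}{7} \approx 28.286$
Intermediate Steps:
$E{\left(M \right)} = 3 + \frac{1}{1 + M}$ ($E{\left(M \right)} = 3 + \frac{1}{M + \frac{M + M}{M + M}} = 3 + \frac{1}{M + \frac{2 M}{2 M}} = 3 + \frac{1}{M + 2 M \frac{1}{2 M}} = 3 + \frac{1}{M + 1} = 3 + \frac{1}{1 + M}$)
$v{\left(K \right)} = 2 - \frac{4 + 3 K}{1 + K}$
$V{\left(-33 \right)} v{\left(-8 \right)} = - 33 \frac{-2 - -8}{1 - 8} = - 33 \frac{-2 + 8}{-7} = - 33 \left(\left(- \frac{1}{7}\right) 6\right) = \left(-33\right) \left(- \frac{6}{7}\right) = \frac{198}{7}$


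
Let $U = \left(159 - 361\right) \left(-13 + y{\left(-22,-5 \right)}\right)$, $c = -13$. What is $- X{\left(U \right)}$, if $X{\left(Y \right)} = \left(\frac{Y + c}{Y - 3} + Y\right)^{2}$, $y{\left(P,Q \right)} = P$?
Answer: $- \frac{2497075555738009}{49942489} \approx -4.9999 \cdot 10^{7}$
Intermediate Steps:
$U = 7070$ ($U = \left(159 - 361\right) \left(-13 - 22\right) = \left(-202\right) \left(-35\right) = 7070$)
$X{\left(Y \right)} = \left(Y + \frac{-13 + Y}{-3 + Y}\right)^{2}$ ($X{\left(Y \right)} = \left(\frac{Y - 13}{Y - 3} + Y\right)^{2} = \left(\frac{-13 + Y}{-3 + Y} + Y\right)^{2} = \left(Y + \frac{-13 + Y}{-3 + Y}\right)^{2}$)
$- X{\left(U \right)} = - \frac{\left(13 - 7070^{2} + 2 \cdot 7070\right)^{2}}{\left(-3 + 7070\right)^{2}} = - \frac{\left(13 - 49984900 + 14140\right)^{2}}{49942489} = - \frac{\left(-49970747\right)^{2}}{49942489} = - \frac{2497075555738009}{49942489}$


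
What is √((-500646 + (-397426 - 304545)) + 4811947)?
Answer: √3609330 ≈ 1899.8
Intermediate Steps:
√((-500646 + (-397426 - 304545)) + 4811947) = √((-500646 - 701971) + 4811947) = √(-1202617 + 4811947) = √3609330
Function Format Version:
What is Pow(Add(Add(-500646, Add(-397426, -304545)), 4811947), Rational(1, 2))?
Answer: Pow(3609330, Rational(1, 2)) ≈ 1899.8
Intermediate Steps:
Pow(Add(Add(-500646, Add(-397426, -304545)), 4811947), Rational(1, 2)) = Pow(Add(Add(-500646, -701971), 4811947), Rational(1, 2)) = Pow(Add(-1202617, 4811947), Rational(1, 2)) = Pow(3609330, Rational(1, 2))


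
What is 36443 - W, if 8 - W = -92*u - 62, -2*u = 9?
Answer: 36787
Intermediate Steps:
u = -9/2 (u = -1/2*9 = -9/2 ≈ -4.5000)
W = -344 (W = 8 - (-92*(-9/2) - 62) = 8 - (414 - 62) = 8 - 1*352 = 8 - 352 = -344)
36443 - W = 36443 - 1*(-344) = 36443 + 344 = 36787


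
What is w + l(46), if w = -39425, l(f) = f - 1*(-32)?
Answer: -39347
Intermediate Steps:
l(f) = 32 + f (l(f) = f + 32 = 32 + f)
w + l(46) = -39425 + (32 + 46) = -39425 + 78 = -39347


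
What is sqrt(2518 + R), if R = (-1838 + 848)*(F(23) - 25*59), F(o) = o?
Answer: sqrt(1439998) ≈ 1200.0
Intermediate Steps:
R = 1437480 (R = (-1838 + 848)*(23 - 25*59) = -990*(23 - 1475) = -990*(-1452) = 1437480)
sqrt(2518 + R) = sqrt(2518 + 1437480) = sqrt(1439998)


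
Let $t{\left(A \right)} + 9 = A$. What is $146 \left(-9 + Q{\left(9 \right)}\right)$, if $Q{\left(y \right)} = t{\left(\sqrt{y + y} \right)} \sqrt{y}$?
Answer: $-5256 + 1314 \sqrt{2} \approx -3397.7$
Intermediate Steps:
$t{\left(A \right)} = -9 + A$
$Q{\left(y \right)} = \sqrt{y} \left(-9 + \sqrt{2} \sqrt{y}\right)$ ($Q{\left(y \right)} = \left(-9 + \sqrt{y + y}\right) \sqrt{y} = \left(-9 + \sqrt{2 y}\right) \sqrt{y} = \left(-9 + \sqrt{2} \sqrt{y}\right) \sqrt{y} = \sqrt{y} \left(-9 + \sqrt{2} \sqrt{y}\right)$)
$146 \left(-9 + Q{\left(9 \right)}\right) = 146 \left(-9 + \left(- 9 \sqrt{9} + 9 \sqrt{2}\right)\right) = 146 \left(-9 + \left(\left(-9\right) 3 + 9 \sqrt{2}\right)\right) = 146 \left(-9 - \left(27 - 9 \sqrt{2}\right)\right) = 146 \left(-36 + 9 \sqrt{2}\right) = -5256 + 1314 \sqrt{2}$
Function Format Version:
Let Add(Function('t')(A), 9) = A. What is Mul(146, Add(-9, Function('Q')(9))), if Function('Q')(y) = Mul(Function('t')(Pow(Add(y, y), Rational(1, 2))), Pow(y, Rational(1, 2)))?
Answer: Add(-5256, Mul(1314, Pow(2, Rational(1, 2)))) ≈ -3397.7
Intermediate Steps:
Function('t')(A) = Add(-9, A)
Function('Q')(y) = Mul(Pow(y, Rational(1, 2)), Add(-9, Mul(Pow(2, Rational(1, 2)), Pow(y, Rational(1, 2))))) (Function('Q')(y) = Mul(Add(-9, Pow(Add(y, y), Rational(1, 2))), Pow(y, Rational(1, 2))) = Mul(Add(-9, Pow(Mul(2, y), Rational(1, 2))), Pow(y, Rational(1, 2))) = Mul(Add(-9, Mul(Pow(2, Rational(1, 2)), Pow(y, Rational(1, 2)))), Pow(y, Rational(1, 2))) = Mul(Pow(y, Rational(1, 2)), Add(-9, Mul(Pow(2, Rational(1, 2)), Pow(y, Rational(1, 2))))))
Mul(146, Add(-9, Function('Q')(9))) = Mul(146, Add(-9, Add(Mul(-9, Pow(9, Rational(1, 2))), Mul(9, Pow(2, Rational(1, 2)))))) = Mul(146, Add(-9, Add(Mul(-9, 3), Mul(9, Pow(2, Rational(1, 2)))))) = Mul(146, Add(-9, Add(-27, Mul(9, Pow(2, Rational(1, 2)))))) = Mul(146, Add(-36, Mul(9, Pow(2, Rational(1, 2))))) = Add(-5256, Mul(1314, Pow(2, Rational(1, 2))))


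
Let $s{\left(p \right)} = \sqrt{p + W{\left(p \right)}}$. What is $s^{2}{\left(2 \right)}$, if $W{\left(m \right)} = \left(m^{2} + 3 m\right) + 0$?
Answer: $12$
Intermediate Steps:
$W{\left(m \right)} = m^{2} + 3 m$
$s{\left(p \right)} = \sqrt{p + p \left(3 + p\right)}$
$s^{2}{\left(2 \right)} = \left(\sqrt{2 \left(4 + 2\right)}\right)^{2} = \left(\sqrt{2 \cdot 6}\right)^{2} = \left(\sqrt{12}\right)^{2} = \left(2 \sqrt{3}\right)^{2} = 12$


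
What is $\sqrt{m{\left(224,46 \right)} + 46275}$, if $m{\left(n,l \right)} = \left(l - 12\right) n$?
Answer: $\sqrt{53891} \approx 232.14$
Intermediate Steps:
$m{\left(n,l \right)} = n \left(-12 + l\right)$ ($m{\left(n,l \right)} = \left(l - 12\right) n = \left(-12 + l\right) n = n \left(-12 + l\right)$)
$\sqrt{m{\left(224,46 \right)} + 46275} = \sqrt{224 \left(-12 + 46\right) + 46275} = \sqrt{224 \cdot 34 + 46275} = \sqrt{7616 + 46275} = \sqrt{53891}$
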